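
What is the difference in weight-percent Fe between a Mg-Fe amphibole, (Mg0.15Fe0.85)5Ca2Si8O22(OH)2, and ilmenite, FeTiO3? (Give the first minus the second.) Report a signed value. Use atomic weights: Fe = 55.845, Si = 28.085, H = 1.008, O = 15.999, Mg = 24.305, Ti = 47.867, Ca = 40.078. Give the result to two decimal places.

-11.73 percentage points

M((Mg0.15Fe0.85)5Ca2Si8O22(OH)2) = 946.398 g/mol, so wt% Fe = 237.341/946.398 × 100 = 25.08%.
M(FeTiO3) = 151.709 g/mol, so wt% Fe = 55.845/151.709 × 100 = 36.81%.
25.08 − 36.81 = -11.73 pp.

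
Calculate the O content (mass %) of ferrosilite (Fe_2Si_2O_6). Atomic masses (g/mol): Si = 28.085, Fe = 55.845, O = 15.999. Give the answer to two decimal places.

36.38 mass %

Molar mass of Fe_2Si_2O_6: 2·55.845 + 2·28.085 + 6·15.999 = 263.854 g/mol.
Mass of O per formula unit: 6 × 15.999 = 95.994 g.
Weight fraction O = 95.994 / 263.854 = 0.3638.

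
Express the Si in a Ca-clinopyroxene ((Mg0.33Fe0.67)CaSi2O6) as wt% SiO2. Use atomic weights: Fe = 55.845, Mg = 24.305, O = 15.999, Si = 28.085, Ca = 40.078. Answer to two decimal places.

M((Mg0.33Fe0.67)CaSi2O6) = 237.679 g/mol; M(SiO2) = 60.083 g/mol.
Moles SiO2 per formula unit = 2 Si ÷ 1 = 2.0000.
SiO2 fraction = (2.0000 × 60.083) / 237.679 = 120.166/237.679 = 0.5056.

50.56 wt%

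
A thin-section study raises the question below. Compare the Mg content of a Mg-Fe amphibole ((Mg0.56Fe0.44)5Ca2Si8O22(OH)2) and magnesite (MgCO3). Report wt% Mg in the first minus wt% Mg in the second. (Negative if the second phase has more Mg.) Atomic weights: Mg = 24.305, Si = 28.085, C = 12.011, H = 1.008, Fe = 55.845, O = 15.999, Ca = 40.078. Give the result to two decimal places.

-21.11 percentage points

M((Mg0.56Fe0.44)5Ca2Si8O22(OH)2) = 881.741 g/mol, so wt% Mg = 68.054/881.741 × 100 = 7.72%.
M(MgCO3) = 84.313 g/mol, so wt% Mg = 24.305/84.313 × 100 = 28.83%.
7.72 − 28.83 = -21.11 pp.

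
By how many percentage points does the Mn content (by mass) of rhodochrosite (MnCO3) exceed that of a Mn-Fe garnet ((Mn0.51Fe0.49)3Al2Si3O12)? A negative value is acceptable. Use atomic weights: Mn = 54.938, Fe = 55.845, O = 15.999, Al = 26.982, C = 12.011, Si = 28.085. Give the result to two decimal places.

First mineral: 54.938 g Mn in 114.946 g formula = 47.79 wt% Mn.
Second mineral: 84.055 g Mn in 496.354 g formula = 16.93 wt% Mn.
47.79% − 16.93% gives a difference of 30.86 percentage points.

30.86 percentage points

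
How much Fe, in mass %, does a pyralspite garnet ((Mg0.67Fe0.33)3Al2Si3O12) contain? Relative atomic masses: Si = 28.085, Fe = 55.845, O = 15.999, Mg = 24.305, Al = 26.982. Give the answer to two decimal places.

Molar mass of (Mg0.67Fe0.33)3Al2Si3O12: 2.01·24.305 + 0.99·55.845 + 2·26.982 + 3·28.085 + 12·15.999 = 434.347 g/mol.
Mass of Fe per formula unit: 0.99 × 55.845 = 55.287 g.
Weight fraction Fe = 55.287 / 434.347 = 0.1273.

12.73 mass %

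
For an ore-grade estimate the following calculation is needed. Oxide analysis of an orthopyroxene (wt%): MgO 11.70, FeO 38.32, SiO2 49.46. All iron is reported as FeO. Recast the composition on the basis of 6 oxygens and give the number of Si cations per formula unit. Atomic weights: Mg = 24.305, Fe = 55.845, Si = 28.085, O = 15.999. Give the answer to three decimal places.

11.70 wt% MgO ÷ 40.304 g/mol = 0.29029 mol, giving 0.29029 Mg and 0.29029 O.
38.32 wt% FeO ÷ 71.844 g/mol = 0.53338 mol, giving 0.53338 Fe and 0.53338 O.
49.46 wt% SiO2 ÷ 60.083 g/mol = 0.82319 mol, giving 0.82319 Si and 1.64638 O.
Oxygen sums to 2.47005; scaling by 6/2.47005 = 2.42910 puts the formula on 6 O.
Si: 0.82319 × 2.42910 = 2.000 atoms per formula unit.

2.000 Si apfu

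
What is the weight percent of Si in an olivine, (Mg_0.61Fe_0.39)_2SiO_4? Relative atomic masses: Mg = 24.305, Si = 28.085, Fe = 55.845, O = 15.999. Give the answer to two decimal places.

16.99 weight percent

Molar mass of (Mg_0.61Fe_0.39)_2SiO_4: 1.22×24.305 + 0.78×55.845 + 1×28.085 + 4×15.999 = 165.292 g/mol.
Mass of Si per formula unit: 1 × 28.085 = 28.085 g.
Weight fraction Si = 28.085 / 165.292 = 0.1699.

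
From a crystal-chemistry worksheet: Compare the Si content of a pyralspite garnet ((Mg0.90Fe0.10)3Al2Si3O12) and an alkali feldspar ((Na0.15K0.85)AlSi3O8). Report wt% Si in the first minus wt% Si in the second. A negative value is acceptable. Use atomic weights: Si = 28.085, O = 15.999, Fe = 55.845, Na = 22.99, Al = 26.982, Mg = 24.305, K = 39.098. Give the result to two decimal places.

-10.12 percentage points

First mineral: 84.255 g Si in 412.584 g formula = 20.42 wt% Si.
Second mineral: 84.255 g Si in 275.911 g formula = 30.54 wt% Si.
20.42% − 30.54% gives a difference of -10.12 percentage points.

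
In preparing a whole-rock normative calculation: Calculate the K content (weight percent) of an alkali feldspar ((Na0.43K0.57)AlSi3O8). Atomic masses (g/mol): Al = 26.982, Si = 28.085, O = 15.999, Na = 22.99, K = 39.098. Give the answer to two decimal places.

8.21 weight percent

M((Na0.43K0.57)AlSi3O8) = 271.401 g/mol.
K contributes 0.57 × 39.098 = 22.286 g per mole.
22.286/271.401 = 0.0821 → 8.21%.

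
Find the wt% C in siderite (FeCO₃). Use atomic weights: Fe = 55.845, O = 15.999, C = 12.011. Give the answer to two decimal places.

10.37 mass %

Molar mass of FeCO₃: 1×55.845 + 1×12.011 + 3×15.999 = 115.853 g/mol.
Mass of C per formula unit: 1 × 12.011 = 12.011 g.
Weight fraction C = 12.011 / 115.853 = 0.1037.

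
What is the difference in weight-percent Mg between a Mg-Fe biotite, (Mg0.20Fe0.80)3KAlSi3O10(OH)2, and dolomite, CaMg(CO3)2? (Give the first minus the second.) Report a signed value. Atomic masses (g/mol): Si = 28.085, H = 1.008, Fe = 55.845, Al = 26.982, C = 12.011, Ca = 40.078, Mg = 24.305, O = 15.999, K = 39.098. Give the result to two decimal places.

First mineral: 14.583 g Mg in 492.950 g formula = 2.96 wt% Mg.
Second mineral: 24.305 g Mg in 184.399 g formula = 13.18 wt% Mg.
2.96% − 13.18% gives a difference of -10.22 percentage points.

-10.22 percentage points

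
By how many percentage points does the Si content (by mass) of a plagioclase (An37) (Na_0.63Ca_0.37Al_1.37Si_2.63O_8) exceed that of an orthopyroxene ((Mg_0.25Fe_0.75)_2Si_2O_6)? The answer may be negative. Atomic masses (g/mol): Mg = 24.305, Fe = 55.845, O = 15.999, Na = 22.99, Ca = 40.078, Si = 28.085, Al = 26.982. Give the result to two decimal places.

M(Na_0.63Ca_0.37Al_1.37Si_2.63O_8) = 268.133 g/mol, so wt% Si = 73.864/268.133 × 100 = 27.55%.
M((Mg_0.25Fe_0.75)_2Si_2O_6) = 248.084 g/mol, so wt% Si = 56.170/248.084 × 100 = 22.64%.
27.55 − 22.64 = 4.91 pp.

4.91 percentage points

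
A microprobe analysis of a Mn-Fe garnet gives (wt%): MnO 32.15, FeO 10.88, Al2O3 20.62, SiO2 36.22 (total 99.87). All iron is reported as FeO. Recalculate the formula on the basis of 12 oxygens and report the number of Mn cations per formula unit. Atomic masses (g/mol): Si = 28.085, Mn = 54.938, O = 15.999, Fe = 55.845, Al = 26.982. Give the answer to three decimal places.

2.250 Mn apfu

32.15 wt% MnO ÷ 70.937 g/mol = 0.45322 mol, giving 0.45322 Mn and 0.45322 O.
10.88 wt% FeO ÷ 71.844 g/mol = 0.15144 mol, giving 0.15144 Fe and 0.15144 O.
20.62 wt% Al2O3 ÷ 101.961 g/mol = 0.20223 mol, giving 0.40446 Al and 0.60669 O.
36.22 wt% SiO2 ÷ 60.083 g/mol = 0.60283 mol, giving 0.60283 Si and 1.20566 O.
Oxygen sums to 2.41701; scaling by 12/2.41701 = 4.96481 puts the formula on 12 O.
Mn: 0.45322 × 4.96481 = 2.250 atoms per formula unit.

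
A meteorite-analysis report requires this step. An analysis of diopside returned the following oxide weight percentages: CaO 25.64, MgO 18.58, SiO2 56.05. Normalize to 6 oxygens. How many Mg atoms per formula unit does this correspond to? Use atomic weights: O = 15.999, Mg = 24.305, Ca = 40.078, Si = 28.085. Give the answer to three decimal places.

CaO: 25.64/56.077 = 0.45723 mol → 0.45723 mol Ca, 0.45723 mol O.
MgO: 18.58/40.304 = 0.46100 mol → 0.46100 mol Mg, 0.46100 mol O.
SiO2: 56.05/60.083 = 0.93288 mol → 0.93288 mol Si, 1.86576 mol O.
Total oxygen = 2.78399 mol. Normalization factor = 6/2.78399 = 2.15518.
Mg per 6 O = 0.46100 × 2.15518 = 0.994.

0.994 Mg apfu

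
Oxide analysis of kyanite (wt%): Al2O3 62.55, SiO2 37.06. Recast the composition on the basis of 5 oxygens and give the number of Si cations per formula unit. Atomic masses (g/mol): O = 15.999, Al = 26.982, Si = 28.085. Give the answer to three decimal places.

62.55 wt% Al2O3 ÷ 101.961 g/mol = 0.61347 mol, giving 1.22694 Al and 1.84041 O.
37.06 wt% SiO2 ÷ 60.083 g/mol = 0.61681 mol, giving 0.61681 Si and 1.23362 O.
Oxygen sums to 3.07403; scaling by 5/3.07403 = 1.62653 puts the formula on 5 O.
Si: 0.61681 × 1.62653 = 1.003 atoms per formula unit.

1.003 Si apfu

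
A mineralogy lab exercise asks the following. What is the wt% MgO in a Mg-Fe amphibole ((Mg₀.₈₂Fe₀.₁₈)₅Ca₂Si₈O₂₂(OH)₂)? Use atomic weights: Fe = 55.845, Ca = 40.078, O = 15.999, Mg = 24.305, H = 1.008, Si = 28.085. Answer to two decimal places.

Molar mass of (Mg₀.₈₂Fe₀.₁₈)₅Ca₂Si₈O₂₂(OH)₂ = 4.10×24.305 + 0.90×55.845 + 2×40.078 + 8×28.085 + 24×15.999 + 2×1.008 = 840.739 g/mol.
Each formula unit contains 4.10 Mg, equivalent to 4.10/1 = 4.1000 mol MgO.
M(MgO) = 1×24.305 + 1×15.999 = 40.304 g/mol.
Mass of MgO per formula unit = 4.1000 × 40.304 = 165.246 g.
MgO wt% = 165.246 / 840.739 × 100 = 19.65%.

19.65 wt%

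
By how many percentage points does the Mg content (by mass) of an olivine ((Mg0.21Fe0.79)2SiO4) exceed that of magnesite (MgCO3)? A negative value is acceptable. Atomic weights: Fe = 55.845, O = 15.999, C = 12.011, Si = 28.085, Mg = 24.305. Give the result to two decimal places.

-23.47 percentage points

M((Mg0.21Fe0.79)2SiO4) = 190.524 g/mol, so wt% Mg = 10.208/190.524 × 100 = 5.36%.
M(MgCO3) = 84.313 g/mol, so wt% Mg = 24.305/84.313 × 100 = 28.83%.
5.36 − 28.83 = -23.47 pp.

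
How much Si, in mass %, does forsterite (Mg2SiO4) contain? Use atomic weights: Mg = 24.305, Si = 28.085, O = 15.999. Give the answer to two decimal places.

19.96 mass %

Molar mass of Mg2SiO4: 2×24.305 + 1×28.085 + 4×15.999 = 140.691 g/mol.
Mass of Si per formula unit: 1 × 28.085 = 28.085 g.
Weight fraction Si = 28.085 / 140.691 = 0.1996.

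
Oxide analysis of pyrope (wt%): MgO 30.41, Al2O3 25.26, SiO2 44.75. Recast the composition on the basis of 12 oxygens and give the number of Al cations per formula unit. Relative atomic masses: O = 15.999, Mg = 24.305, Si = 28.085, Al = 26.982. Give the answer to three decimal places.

1.990 Al apfu

MgO (M=40.304): mol = 0.75452; Mg = 0.75452, O = 0.75452.
Al2O3 (M=101.961): mol = 0.24774; Al = 0.49548, O = 0.74322.
SiO2 (M=60.083): mol = 0.74480; Si = 0.74480, O = 1.48960.
ΣO = 2.98734; factor = 12/ΣO = 4.01695.
Al apfu = 0.49548 × 4.01695 = 1.990.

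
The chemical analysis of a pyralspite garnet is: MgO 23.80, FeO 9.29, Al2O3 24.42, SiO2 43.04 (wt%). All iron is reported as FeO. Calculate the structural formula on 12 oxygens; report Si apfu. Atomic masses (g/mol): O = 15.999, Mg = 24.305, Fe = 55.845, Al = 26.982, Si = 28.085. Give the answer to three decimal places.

23.80 wt% MgO ÷ 40.304 g/mol = 0.59051 mol, giving 0.59051 Mg and 0.59051 O.
9.29 wt% FeO ÷ 71.844 g/mol = 0.12931 mol, giving 0.12931 Fe and 0.12931 O.
24.42 wt% Al2O3 ÷ 101.961 g/mol = 0.23950 mol, giving 0.47900 Al and 0.71850 O.
43.04 wt% SiO2 ÷ 60.083 g/mol = 0.71634 mol, giving 0.71634 Si and 1.43268 O.
Oxygen sums to 2.87100; scaling by 12/2.87100 = 4.17973 puts the formula on 12 O.
Si: 0.71634 × 4.17973 = 2.994 atoms per formula unit.

2.994 Si apfu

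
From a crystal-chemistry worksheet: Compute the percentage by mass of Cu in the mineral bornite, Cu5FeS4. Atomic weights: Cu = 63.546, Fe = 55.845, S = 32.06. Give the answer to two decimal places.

Molar mass of Cu5FeS4: 5*63.546 + 1*55.845 + 4*32.06 = 501.815 g/mol.
Mass of Cu per formula unit: 5 × 63.546 = 317.730 g.
Weight fraction Cu = 317.730 / 501.815 = 0.6332.

63.32 weight percent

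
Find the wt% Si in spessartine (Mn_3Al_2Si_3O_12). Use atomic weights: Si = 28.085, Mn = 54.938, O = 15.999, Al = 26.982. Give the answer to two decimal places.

17.02 weight percent

M(Mn_3Al_2Si_3O_12) = 495.021 g/mol.
Si contributes 3 × 28.085 = 84.255 g per mole.
84.255/495.021 = 0.1702 → 17.02%.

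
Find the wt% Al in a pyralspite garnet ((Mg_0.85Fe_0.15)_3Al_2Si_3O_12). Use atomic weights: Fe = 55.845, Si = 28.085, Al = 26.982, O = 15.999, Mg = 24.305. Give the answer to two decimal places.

12.93 weight percent

Formula mass = 2.55×24.305 + 0.45×55.845 + 2×26.982 + 3×28.085 + 12×15.999 = 417.315 g/mol, of which 53.964 g is Al.
So Al makes up 53.964/417.315 = 0.1293 of the mass, i.e. 12.93%.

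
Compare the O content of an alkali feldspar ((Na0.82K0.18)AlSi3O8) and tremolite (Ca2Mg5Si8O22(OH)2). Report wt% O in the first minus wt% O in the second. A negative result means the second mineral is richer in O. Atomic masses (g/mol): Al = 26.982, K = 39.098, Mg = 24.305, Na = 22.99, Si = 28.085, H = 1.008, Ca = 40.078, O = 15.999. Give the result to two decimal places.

First mineral: 127.992 g O in 265.118 g formula = 48.28 wt% O.
Second mineral: 383.976 g O in 812.353 g formula = 47.27 wt% O.
48.28% − 47.27% gives a difference of 1.01 percentage points.

1.01 percentage points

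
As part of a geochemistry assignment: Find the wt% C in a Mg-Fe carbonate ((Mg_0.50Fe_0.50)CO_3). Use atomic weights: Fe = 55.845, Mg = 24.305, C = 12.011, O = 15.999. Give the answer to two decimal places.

M((Mg_0.50Fe_0.50)CO_3) = 100.083 g/mol.
C contributes 1 × 12.011 = 12.011 g per mole.
12.011/100.083 = 0.1200 → 12.00%.

12.00 mass %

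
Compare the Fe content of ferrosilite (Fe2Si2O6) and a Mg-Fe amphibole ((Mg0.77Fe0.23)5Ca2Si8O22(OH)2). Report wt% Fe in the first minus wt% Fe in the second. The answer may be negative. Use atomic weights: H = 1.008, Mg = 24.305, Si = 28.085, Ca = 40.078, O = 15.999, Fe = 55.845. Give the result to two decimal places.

34.76 percentage points

Fe in Fe2Si2O6: molar mass 263.854 g/mol; 2×55.845 = 111.690 g → 42.33 wt%.
Fe in (Mg0.77Fe0.23)5Ca2Si8O22(OH)2: molar mass 848.624 g/mol; 1.15×55.845 = 64.222 g → 7.57 wt%.
Difference = 42.33 − 7.57 = 34.76 percentage points.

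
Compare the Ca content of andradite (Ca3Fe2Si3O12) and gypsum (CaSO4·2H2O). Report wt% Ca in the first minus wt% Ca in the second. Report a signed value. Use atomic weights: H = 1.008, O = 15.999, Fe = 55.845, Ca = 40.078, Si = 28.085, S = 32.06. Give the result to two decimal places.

0.38 percentage points

Ca in Ca3Fe2Si3O12: molar mass 508.167 g/mol; 3×40.078 = 120.234 g → 23.66 wt%.
Ca in CaSO4·2H2O: molar mass 172.164 g/mol; 1×40.078 = 40.078 g → 23.28 wt%.
Difference = 23.66 − 23.28 = 0.38 percentage points.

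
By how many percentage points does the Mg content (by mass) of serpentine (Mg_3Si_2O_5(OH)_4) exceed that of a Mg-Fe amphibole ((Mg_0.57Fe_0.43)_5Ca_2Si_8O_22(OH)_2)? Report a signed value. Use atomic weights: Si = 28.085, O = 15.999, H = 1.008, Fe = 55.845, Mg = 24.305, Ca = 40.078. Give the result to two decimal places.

Mg in Mg_3Si_2O_5(OH)_4: molar mass 277.108 g/mol; 3×24.305 = 72.915 g → 26.31 wt%.
Mg in (Mg_0.57Fe_0.43)_5Ca_2Si_8O_22(OH)_2: molar mass 880.164 g/mol; 2.85×24.305 = 69.269 g → 7.87 wt%.
Difference = 26.31 − 7.87 = 18.44 percentage points.

18.44 percentage points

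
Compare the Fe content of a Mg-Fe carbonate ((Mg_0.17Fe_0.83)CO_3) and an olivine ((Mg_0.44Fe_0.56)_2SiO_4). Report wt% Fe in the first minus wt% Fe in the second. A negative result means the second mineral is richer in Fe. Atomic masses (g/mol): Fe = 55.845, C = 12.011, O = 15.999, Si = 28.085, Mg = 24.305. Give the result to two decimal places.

6.42 percentage points

Fe in (Mg_0.17Fe_0.83)CO_3: molar mass 110.491 g/mol; 0.83×55.845 = 46.351 g → 41.95 wt%.
Fe in (Mg_0.44Fe_0.56)_2SiO_4: molar mass 176.016 g/mol; 1.12×55.845 = 62.546 g → 35.53 wt%.
Difference = 41.95 − 35.53 = 6.42 percentage points.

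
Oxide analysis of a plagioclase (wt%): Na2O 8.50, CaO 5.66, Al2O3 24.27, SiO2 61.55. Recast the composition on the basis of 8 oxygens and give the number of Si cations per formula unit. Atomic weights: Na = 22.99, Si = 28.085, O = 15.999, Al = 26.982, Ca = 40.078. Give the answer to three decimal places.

8.50 wt% Na2O ÷ 61.979 g/mol = 0.13714 mol, giving 0.27428 Na and 0.13714 O.
5.66 wt% CaO ÷ 56.077 g/mol = 0.10093 mol, giving 0.10093 Ca and 0.10093 O.
24.27 wt% Al2O3 ÷ 101.961 g/mol = 0.23803 mol, giving 0.47606 Al and 0.71409 O.
61.55 wt% SiO2 ÷ 60.083 g/mol = 1.02442 mol, giving 1.02442 Si and 2.04884 O.
Oxygen sums to 3.00100; scaling by 8/3.00100 = 2.66578 puts the formula on 8 O.
Si: 1.02442 × 2.66578 = 2.731 atoms per formula unit.

2.731 Si apfu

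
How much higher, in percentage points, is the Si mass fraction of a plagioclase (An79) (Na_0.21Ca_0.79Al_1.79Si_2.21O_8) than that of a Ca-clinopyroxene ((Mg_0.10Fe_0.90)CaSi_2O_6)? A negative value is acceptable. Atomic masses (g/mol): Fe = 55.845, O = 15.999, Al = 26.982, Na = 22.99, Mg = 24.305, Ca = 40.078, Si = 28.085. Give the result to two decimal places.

Si in Na_0.21Ca_0.79Al_1.79Si_2.21O_8: molar mass 274.847 g/mol; 2.21×28.085 = 62.068 g → 22.58 wt%.
Si in (Mg_0.10Fe_0.90)CaSi_2O_6: molar mass 244.933 g/mol; 2×28.085 = 56.170 g → 22.93 wt%.
Difference = 22.58 − 22.93 = -0.35 percentage points.

-0.35 percentage points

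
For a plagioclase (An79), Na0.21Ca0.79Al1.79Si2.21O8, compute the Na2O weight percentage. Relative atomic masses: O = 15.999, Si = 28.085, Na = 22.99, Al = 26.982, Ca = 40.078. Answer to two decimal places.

Molar mass of Na0.21Ca0.79Al1.79Si2.21O8 = 0.21×22.99 + 0.79×40.078 + 1.79×26.982 + 2.21×28.085 + 8×15.999 = 274.847 g/mol.
Each formula unit contains 0.21 Na, equivalent to 0.21/2 = 0.1050 mol Na2O.
M(Na2O) = 2×22.99 + 1×15.999 = 61.979 g/mol.
Mass of Na2O per formula unit = 0.1050 × 61.979 = 6.508 g.
Na2O wt% = 6.508 / 274.847 × 100 = 2.37%.

2.37 wt%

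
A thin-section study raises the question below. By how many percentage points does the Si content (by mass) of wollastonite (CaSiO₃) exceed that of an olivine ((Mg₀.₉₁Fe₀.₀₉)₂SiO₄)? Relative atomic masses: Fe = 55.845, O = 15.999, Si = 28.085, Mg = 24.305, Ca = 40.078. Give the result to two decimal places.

M(CaSiO₃) = 116.160 g/mol, so wt% Si = 28.085/116.160 × 100 = 24.18%.
M((Mg₀.₉₁Fe₀.₀₉)₂SiO₄) = 146.368 g/mol, so wt% Si = 28.085/146.368 × 100 = 19.19%.
24.18 − 19.19 = 4.99 pp.

4.99 percentage points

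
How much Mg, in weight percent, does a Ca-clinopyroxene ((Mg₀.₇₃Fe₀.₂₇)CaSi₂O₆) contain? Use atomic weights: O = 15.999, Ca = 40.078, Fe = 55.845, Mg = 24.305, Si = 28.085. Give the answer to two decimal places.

Molar mass of (Mg₀.₇₃Fe₀.₂₇)CaSi₂O₆: 0.73×24.305 + 0.27×55.845 + 1×40.078 + 2×28.085 + 6×15.999 = 225.063 g/mol.
Mass of Mg per formula unit: 0.73 × 24.305 = 17.743 g.
Weight fraction Mg = 17.743 / 225.063 = 0.0788.

7.88 weight percent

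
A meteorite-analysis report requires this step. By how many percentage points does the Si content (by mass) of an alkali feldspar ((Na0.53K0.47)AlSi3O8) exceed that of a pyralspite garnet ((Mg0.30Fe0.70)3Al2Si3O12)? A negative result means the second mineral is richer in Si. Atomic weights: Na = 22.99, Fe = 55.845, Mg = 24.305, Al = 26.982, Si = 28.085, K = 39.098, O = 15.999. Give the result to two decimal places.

First mineral: 84.255 g Si in 269.790 g formula = 31.23 wt% Si.
Second mineral: 84.255 g Si in 469.356 g formula = 17.95 wt% Si.
31.23% − 17.95% gives a difference of 13.28 percentage points.

13.28 percentage points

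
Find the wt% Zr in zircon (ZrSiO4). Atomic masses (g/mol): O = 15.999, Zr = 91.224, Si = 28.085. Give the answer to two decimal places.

Molar mass of ZrSiO4: 1×91.224 + 1×28.085 + 4×15.999 = 183.305 g/mol.
Mass of Zr per formula unit: 1 × 91.224 = 91.224 g.
Weight fraction Zr = 91.224 / 183.305 = 0.4977.

49.77 wt%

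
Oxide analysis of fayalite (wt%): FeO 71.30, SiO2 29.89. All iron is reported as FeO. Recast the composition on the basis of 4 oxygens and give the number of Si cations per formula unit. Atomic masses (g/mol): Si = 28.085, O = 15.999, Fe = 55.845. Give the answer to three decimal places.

FeO (M=71.844): mol = 0.99243; Fe = 0.99243, O = 0.99243.
SiO2 (M=60.083): mol = 0.49748; Si = 0.49748, O = 0.99496.
ΣO = 1.98739; factor = 4/ΣO = 2.01269.
Si apfu = 0.49748 × 2.01269 = 1.001.

1.001 Si apfu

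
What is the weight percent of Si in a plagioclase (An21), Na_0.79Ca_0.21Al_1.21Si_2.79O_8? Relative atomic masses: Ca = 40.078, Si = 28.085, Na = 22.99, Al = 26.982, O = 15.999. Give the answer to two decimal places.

29.50 weight percent

M(Na_0.79Ca_0.21Al_1.21Si_2.79O_8) = 265.576 g/mol.
Si contributes 2.79 × 28.085 = 78.357 g per mole.
78.357/265.576 = 0.2950 → 29.50%.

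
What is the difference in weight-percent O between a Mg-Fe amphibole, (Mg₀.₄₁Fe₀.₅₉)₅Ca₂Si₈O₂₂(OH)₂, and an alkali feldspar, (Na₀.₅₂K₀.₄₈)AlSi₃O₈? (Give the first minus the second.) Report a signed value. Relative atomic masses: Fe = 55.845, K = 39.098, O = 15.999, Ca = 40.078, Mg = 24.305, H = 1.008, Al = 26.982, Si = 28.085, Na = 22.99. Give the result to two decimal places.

M((Mg₀.₄₁Fe₀.₅₉)₅Ca₂Si₈O₂₂(OH)₂) = 905.396 g/mol, so wt% O = 383.976/905.396 × 100 = 42.41%.
M((Na₀.₅₂K₀.₄₈)AlSi₃O₈) = 269.951 g/mol, so wt% O = 127.992/269.951 × 100 = 47.41%.
42.41 − 47.41 = -5.00 pp.

-5.00 percentage points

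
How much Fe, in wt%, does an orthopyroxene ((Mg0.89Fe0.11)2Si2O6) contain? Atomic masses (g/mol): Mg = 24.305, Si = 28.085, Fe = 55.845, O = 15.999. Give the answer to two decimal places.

5.91 wt%

M((Mg0.89Fe0.11)2Si2O6) = 207.713 g/mol.
Fe contributes 0.22 × 55.845 = 12.286 g per mole.
12.286/207.713 = 0.0591 → 5.91%.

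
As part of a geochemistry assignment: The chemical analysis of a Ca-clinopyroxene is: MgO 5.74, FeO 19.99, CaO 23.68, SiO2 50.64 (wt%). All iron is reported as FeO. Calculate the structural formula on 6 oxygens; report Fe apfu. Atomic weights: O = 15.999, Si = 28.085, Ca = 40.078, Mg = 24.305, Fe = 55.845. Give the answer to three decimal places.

5.74 wt% MgO ÷ 40.304 g/mol = 0.14242 mol, giving 0.14242 Mg and 0.14242 O.
19.99 wt% FeO ÷ 71.844 g/mol = 0.27824 mol, giving 0.27824 Fe and 0.27824 O.
23.68 wt% CaO ÷ 56.077 g/mol = 0.42228 mol, giving 0.42228 Ca and 0.42228 O.
50.64 wt% SiO2 ÷ 60.083 g/mol = 0.84283 mol, giving 0.84283 Si and 1.68566 O.
Oxygen sums to 2.52860; scaling by 6/2.52860 = 2.37285 puts the formula on 6 O.
Fe: 0.27824 × 2.37285 = 0.660 atoms per formula unit.

0.660 Fe apfu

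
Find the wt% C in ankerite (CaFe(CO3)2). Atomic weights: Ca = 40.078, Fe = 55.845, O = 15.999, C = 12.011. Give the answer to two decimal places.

Molar mass of CaFe(CO3)2: 1·40.078 + 1·55.845 + 2·12.011 + 6·15.999 = 215.939 g/mol.
Mass of C per formula unit: 2 × 12.011 = 24.022 g.
Weight fraction C = 24.022 / 215.939 = 0.1112.

11.12 weight percent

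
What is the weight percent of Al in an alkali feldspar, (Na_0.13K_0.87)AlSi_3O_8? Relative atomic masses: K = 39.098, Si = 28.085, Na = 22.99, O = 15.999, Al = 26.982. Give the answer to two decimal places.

Formula mass = 0.13*22.99 + 0.87*39.098 + 1*26.982 + 3*28.085 + 8*15.999 = 276.233 g/mol, of which 26.982 g is Al.
So Al makes up 26.982/276.233 = 0.0977 of the mass, i.e. 9.77%.

9.77 weight percent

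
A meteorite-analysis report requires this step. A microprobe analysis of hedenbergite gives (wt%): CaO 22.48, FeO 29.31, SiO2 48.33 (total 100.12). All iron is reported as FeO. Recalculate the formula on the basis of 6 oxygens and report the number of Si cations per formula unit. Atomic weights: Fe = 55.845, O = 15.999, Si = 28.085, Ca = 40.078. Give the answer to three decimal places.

1.996 Si apfu

CaO (M=56.077): mol = 0.40088; Ca = 0.40088, O = 0.40088.
FeO (M=71.844): mol = 0.40797; Fe = 0.40797, O = 0.40797.
SiO2 (M=60.083): mol = 0.80439; Si = 0.80439, O = 1.60878.
ΣO = 2.41763; factor = 6/ΣO = 2.48177.
Si apfu = 0.80439 × 2.48177 = 1.996.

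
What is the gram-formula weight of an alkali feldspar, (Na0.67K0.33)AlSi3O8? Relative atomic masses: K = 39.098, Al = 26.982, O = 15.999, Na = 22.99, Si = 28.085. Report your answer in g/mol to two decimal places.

Na: 0.67 × 22.99 = 15.4033
K: 0.33 × 39.098 = 12.9023
Al: 1 × 26.982 = 26.9820
Si: 3 × 28.085 = 84.2550
O: 8 × 15.999 = 127.9920
Summing the contributions gives the formula mass.

267.53 g/mol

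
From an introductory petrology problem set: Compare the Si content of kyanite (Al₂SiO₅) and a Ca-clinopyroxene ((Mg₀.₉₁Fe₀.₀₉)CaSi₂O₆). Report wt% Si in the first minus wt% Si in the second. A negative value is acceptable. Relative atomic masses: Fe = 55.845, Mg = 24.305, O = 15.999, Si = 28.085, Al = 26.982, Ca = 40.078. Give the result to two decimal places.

-8.27 percentage points

First mineral: 28.085 g Si in 162.044 g formula = 17.33 wt% Si.
Second mineral: 56.170 g Si in 219.386 g formula = 25.60 wt% Si.
17.33% − 25.60% gives a difference of -8.27 percentage points.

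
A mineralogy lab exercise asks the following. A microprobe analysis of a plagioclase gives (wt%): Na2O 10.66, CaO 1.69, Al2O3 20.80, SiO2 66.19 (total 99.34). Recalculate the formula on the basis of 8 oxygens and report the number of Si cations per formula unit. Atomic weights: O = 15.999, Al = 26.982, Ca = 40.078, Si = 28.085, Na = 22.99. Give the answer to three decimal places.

2.921 Si apfu

Na2O (M=61.979): mol = 0.17199; Na = 0.34398, O = 0.17199.
CaO (M=56.077): mol = 0.03014; Ca = 0.03014, O = 0.03014.
Al2O3 (M=101.961): mol = 0.20400; Al = 0.40800, O = 0.61200.
SiO2 (M=60.083): mol = 1.10164; Si = 1.10164, O = 2.20328.
ΣO = 3.01741; factor = 8/ΣO = 2.65128.
Si apfu = 1.10164 × 2.65128 = 2.921.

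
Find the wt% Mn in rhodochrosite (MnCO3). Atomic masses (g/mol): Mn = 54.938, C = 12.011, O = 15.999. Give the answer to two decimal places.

M(MnCO3) = 114.946 g/mol.
Mn contributes 1 × 54.938 = 54.938 g per mole.
54.938/114.946 = 0.4779 → 47.79%.

47.79 weight percent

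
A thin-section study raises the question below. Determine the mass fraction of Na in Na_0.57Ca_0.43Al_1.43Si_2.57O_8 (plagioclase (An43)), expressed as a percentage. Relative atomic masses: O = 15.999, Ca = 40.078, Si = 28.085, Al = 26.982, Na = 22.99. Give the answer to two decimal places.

4.87 wt%

M(Na_0.57Ca_0.43Al_1.43Si_2.57O_8) = 269.093 g/mol.
Na contributes 0.57 × 22.99 = 13.104 g per mole.
13.104/269.093 = 0.0487 → 4.87%.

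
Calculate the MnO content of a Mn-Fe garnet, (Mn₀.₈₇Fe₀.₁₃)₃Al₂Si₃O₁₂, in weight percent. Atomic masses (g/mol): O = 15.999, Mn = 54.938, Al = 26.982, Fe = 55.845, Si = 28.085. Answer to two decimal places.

37.37 wt%

Formula mass = 495.375 g/mol.
2.61 Mn → 2.6100 mol MnO per formula unit; M(MnO) = 70.937, so MnO mass = 185.146 g.
185.146/495.375 × 100 = 37.37 wt%.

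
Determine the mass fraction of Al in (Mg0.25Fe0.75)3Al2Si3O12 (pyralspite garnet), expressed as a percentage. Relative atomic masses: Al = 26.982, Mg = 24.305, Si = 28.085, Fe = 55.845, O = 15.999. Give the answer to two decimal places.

11.38 mass %

Formula mass = 0.75·24.305 + 2.25·55.845 + 2·26.982 + 3·28.085 + 12·15.999 = 474.087 g/mol, of which 53.964 g is Al.
So Al makes up 53.964/474.087 = 0.1138 of the mass, i.e. 11.38%.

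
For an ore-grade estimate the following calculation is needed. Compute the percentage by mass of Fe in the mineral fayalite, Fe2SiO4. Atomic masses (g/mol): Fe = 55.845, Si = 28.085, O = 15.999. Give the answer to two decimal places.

54.81 mass %

M(Fe2SiO4) = 203.771 g/mol.
Fe contributes 2 × 55.845 = 111.690 g per mole.
111.690/203.771 = 0.5481 → 54.81%.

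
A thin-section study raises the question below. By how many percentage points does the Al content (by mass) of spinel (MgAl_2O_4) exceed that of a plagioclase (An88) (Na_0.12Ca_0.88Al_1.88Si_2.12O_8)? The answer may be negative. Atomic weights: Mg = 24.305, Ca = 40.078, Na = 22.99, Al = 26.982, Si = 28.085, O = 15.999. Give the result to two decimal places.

19.57 percentage points

M(MgAl_2O_4) = 142.265 g/mol, so wt% Al = 53.964/142.265 × 100 = 37.93%.
M(Na_0.12Ca_0.88Al_1.88Si_2.12O_8) = 276.286 g/mol, so wt% Al = 50.726/276.286 × 100 = 18.36%.
37.93 − 18.36 = 19.57 pp.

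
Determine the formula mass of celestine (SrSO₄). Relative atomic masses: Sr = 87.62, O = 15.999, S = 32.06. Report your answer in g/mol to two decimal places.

183.68 g/mol

M = 1·87.62 + 1·32.06 + 4·15.999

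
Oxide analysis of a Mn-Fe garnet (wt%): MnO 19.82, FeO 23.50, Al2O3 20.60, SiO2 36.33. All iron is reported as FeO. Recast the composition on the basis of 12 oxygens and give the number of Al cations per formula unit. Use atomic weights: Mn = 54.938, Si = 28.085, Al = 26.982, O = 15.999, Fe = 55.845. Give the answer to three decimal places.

MnO: 19.82/70.937 = 0.27940 mol → 0.27940 mol Mn, 0.27940 mol O.
FeO: 23.50/71.844 = 0.32710 mol → 0.32710 mol Fe, 0.32710 mol O.
Al2O3: 20.60/101.961 = 0.20204 mol → 0.40408 mol Al, 0.60612 mol O.
SiO2: 36.33/60.083 = 0.60466 mol → 0.60466 mol Si, 1.20932 mol O.
Total oxygen = 2.42194 mol. Normalization factor = 12/2.42194 = 4.95471.
Al per 12 O = 0.40408 × 4.95471 = 2.002.

2.002 Al apfu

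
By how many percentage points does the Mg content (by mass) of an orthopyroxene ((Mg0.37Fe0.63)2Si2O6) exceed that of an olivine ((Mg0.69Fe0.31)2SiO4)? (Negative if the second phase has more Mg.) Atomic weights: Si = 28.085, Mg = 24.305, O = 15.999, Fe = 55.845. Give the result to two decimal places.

-13.45 percentage points

Mg in (Mg0.37Fe0.63)2Si2O6: molar mass 240.514 g/mol; 0.74×24.305 = 17.986 g → 7.48 wt%.
Mg in (Mg0.69Fe0.31)2SiO4: molar mass 160.246 g/mol; 1.38×24.305 = 33.541 g → 20.93 wt%.
Difference = 7.48 − 20.93 = -13.45 percentage points.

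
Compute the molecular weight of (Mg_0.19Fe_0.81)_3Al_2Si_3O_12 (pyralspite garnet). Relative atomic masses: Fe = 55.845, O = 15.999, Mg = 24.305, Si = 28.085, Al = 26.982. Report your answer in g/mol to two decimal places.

M = 0.57·24.305 + 2.43·55.845 + 2·26.982 + 3·28.085 + 12·15.999

479.76 g/mol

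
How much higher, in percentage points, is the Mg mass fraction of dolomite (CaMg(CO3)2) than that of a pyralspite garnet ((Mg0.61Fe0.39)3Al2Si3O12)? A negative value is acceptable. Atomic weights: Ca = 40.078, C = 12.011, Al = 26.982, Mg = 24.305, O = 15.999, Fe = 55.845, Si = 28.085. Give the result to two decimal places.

3.07 percentage points

Mg in CaMg(CO3)2: molar mass 184.399 g/mol; 1×24.305 = 24.305 g → 13.18 wt%.
Mg in (Mg0.61Fe0.39)3Al2Si3O12: molar mass 440.024 g/mol; 1.83×24.305 = 44.478 g → 10.11 wt%.
Difference = 13.18 − 10.11 = 3.07 percentage points.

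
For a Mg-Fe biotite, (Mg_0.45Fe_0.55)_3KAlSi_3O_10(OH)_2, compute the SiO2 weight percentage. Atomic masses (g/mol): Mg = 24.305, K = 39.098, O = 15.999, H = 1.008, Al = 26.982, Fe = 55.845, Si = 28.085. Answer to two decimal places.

M((Mg_0.45Fe_0.55)_3KAlSi_3O_10(OH)_2) = 469.295 g/mol; M(SiO2) = 60.083 g/mol.
Moles SiO2 per formula unit = 3 Si ÷ 1 = 3.0000.
SiO2 fraction = (3.0000 × 60.083) / 469.295 = 180.249/469.295 = 0.3841.

38.41 wt%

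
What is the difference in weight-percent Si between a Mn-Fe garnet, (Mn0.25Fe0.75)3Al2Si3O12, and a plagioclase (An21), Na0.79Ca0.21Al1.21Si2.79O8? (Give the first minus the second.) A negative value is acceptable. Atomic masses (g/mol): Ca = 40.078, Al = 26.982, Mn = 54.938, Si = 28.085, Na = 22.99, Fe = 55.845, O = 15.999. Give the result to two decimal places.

-12.55 percentage points

Si in (Mn0.25Fe0.75)3Al2Si3O12: molar mass 497.062 g/mol; 3×28.085 = 84.255 g → 16.95 wt%.
Si in Na0.79Ca0.21Al1.21Si2.79O8: molar mass 265.576 g/mol; 2.79×28.085 = 78.357 g → 29.50 wt%.
Difference = 16.95 − 29.50 = -12.55 percentage points.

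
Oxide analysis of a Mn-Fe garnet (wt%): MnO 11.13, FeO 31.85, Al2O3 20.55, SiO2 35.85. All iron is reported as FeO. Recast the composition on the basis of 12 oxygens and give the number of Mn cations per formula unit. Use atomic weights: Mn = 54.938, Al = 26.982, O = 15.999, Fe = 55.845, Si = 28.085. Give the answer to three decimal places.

0.785 Mn apfu

11.13 wt% MnO ÷ 70.937 g/mol = 0.15690 mol, giving 0.15690 Mn and 0.15690 O.
31.85 wt% FeO ÷ 71.844 g/mol = 0.44332 mol, giving 0.44332 Fe and 0.44332 O.
20.55 wt% Al2O3 ÷ 101.961 g/mol = 0.20155 mol, giving 0.40310 Al and 0.60465 O.
35.85 wt% SiO2 ÷ 60.083 g/mol = 0.59667 mol, giving 0.59667 Si and 1.19334 O.
Oxygen sums to 2.39821; scaling by 12/2.39821 = 5.00373 puts the formula on 12 O.
Mn: 0.15690 × 5.00373 = 0.785 atoms per formula unit.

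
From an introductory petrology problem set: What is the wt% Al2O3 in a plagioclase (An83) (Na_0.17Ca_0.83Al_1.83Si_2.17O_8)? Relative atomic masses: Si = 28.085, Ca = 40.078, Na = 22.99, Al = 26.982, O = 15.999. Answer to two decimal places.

Formula mass = 275.487 g/mol.
1.83 Al → 0.9150 mol Al2O3 per formula unit; M(Al2O3) = 101.961, so Al2O3 mass = 93.294 g.
93.294/275.487 × 100 = 33.87 wt%.

33.87 wt%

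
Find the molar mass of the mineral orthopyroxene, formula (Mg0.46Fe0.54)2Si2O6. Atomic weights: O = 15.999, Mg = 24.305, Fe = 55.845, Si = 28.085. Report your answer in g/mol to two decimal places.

234.84 g/mol

The formula mass is the sum 0.92(24.305) + 1.08(55.845) + 2(28.085) + 6(15.999).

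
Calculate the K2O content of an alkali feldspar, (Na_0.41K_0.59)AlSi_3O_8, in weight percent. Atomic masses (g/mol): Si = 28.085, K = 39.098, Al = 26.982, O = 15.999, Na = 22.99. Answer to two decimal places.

10.23 wt%

Molar mass of (Na_0.41K_0.59)AlSi_3O_8 = 0.41*22.99 + 0.59*39.098 + 1*26.982 + 3*28.085 + 8*15.999 = 271.723 g/mol.
Each formula unit contains 0.59 K, equivalent to 0.59/2 = 0.2950 mol K2O.
M(K2O) = 2×39.098 + 1×15.999 = 94.195 g/mol.
Mass of K2O per formula unit = 0.2950 × 94.195 = 27.788 g.
K2O wt% = 27.788 / 271.723 × 100 = 10.23%.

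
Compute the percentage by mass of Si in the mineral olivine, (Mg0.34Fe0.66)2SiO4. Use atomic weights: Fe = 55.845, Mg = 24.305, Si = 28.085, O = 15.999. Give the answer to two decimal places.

Formula mass = 0.68×24.305 + 1.32×55.845 + 1×28.085 + 4×15.999 = 182.324 g/mol, of which 28.085 g is Si.
So Si makes up 28.085/182.324 = 0.1540 of the mass, i.e. 15.40%.

15.40 wt%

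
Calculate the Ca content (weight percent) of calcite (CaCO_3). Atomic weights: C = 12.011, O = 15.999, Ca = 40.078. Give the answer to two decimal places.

40.04 weight percent

M(CaCO_3) = 100.086 g/mol.
Ca contributes 1 × 40.078 = 40.078 g per mole.
40.078/100.086 = 0.4004 → 40.04%.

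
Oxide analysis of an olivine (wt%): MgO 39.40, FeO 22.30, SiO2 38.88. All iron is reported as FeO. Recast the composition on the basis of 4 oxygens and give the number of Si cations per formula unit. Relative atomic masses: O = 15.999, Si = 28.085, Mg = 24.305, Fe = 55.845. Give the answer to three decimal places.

MgO: 39.40/40.304 = 0.97757 mol → 0.97757 mol Mg, 0.97757 mol O.
FeO: 22.30/71.844 = 0.31039 mol → 0.31039 mol Fe, 0.31039 mol O.
SiO2: 38.88/60.083 = 0.64710 mol → 0.64710 mol Si, 1.29420 mol O.
Total oxygen = 2.58216 mol. Normalization factor = 4/2.58216 = 1.54909.
Si per 4 O = 0.64710 × 1.54909 = 1.002.

1.002 Si apfu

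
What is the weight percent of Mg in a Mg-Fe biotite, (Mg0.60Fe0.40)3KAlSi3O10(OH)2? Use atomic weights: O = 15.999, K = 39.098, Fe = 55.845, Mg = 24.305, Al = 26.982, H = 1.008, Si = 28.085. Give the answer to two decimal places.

M((Mg0.60Fe0.40)3KAlSi3O10(OH)2) = 455.102 g/mol.
Mg contributes 1.80 × 24.305 = 43.749 g per mole.
43.749/455.102 = 0.0961 → 9.61%.

9.61 mass %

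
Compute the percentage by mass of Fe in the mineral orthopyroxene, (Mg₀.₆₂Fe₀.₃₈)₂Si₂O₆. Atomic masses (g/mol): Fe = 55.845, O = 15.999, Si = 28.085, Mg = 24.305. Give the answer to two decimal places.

18.88 weight percent

Molar mass of (Mg₀.₆₂Fe₀.₃₈)₂Si₂O₆: 1.24·24.305 + 0.76·55.845 + 2·28.085 + 6·15.999 = 224.744 g/mol.
Mass of Fe per formula unit: 0.76 × 55.845 = 42.442 g.
Weight fraction Fe = 42.442 / 224.744 = 0.1888.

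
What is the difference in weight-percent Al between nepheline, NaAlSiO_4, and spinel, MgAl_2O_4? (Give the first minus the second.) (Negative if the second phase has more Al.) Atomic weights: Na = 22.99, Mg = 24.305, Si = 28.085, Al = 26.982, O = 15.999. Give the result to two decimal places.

M(NaAlSiO_4) = 142.053 g/mol, so wt% Al = 26.982/142.053 × 100 = 18.99%.
M(MgAl_2O_4) = 142.265 g/mol, so wt% Al = 53.964/142.265 × 100 = 37.93%.
18.99 − 37.93 = -18.94 pp.

-18.94 percentage points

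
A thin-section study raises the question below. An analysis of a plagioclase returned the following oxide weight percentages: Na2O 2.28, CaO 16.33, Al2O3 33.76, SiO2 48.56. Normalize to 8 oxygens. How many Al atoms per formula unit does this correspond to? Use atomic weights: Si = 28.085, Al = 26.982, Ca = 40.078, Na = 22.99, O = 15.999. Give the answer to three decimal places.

2.28 wt% Na2O ÷ 61.979 g/mol = 0.03679 mol, giving 0.07358 Na and 0.03679 O.
16.33 wt% CaO ÷ 56.077 g/mol = 0.29121 mol, giving 0.29121 Ca and 0.29121 O.
33.76 wt% Al2O3 ÷ 101.961 g/mol = 0.33111 mol, giving 0.66222 Al and 0.99333 O.
48.56 wt% SiO2 ÷ 60.083 g/mol = 0.80822 mol, giving 0.80822 Si and 1.61644 O.
Oxygen sums to 2.93777; scaling by 8/2.93777 = 2.72315 puts the formula on 8 O.
Al: 0.66222 × 2.72315 = 1.803 atoms per formula unit.

1.803 Al apfu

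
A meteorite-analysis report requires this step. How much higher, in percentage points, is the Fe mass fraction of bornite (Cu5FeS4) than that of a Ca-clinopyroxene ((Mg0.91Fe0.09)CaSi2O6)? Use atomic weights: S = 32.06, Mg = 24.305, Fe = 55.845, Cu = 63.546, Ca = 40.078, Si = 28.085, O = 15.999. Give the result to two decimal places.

8.84 percentage points

First mineral: 55.845 g Fe in 501.815 g formula = 11.13 wt% Fe.
Second mineral: 5.026 g Fe in 219.386 g formula = 2.29 wt% Fe.
11.13% − 2.29% gives a difference of 8.84 percentage points.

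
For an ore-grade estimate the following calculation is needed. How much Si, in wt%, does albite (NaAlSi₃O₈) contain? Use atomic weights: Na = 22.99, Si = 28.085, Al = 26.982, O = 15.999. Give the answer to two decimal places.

32.13 wt%

M(NaAlSi₃O₈) = 262.219 g/mol.
Si contributes 3 × 28.085 = 84.255 g per mole.
84.255/262.219 = 0.3213 → 32.13%.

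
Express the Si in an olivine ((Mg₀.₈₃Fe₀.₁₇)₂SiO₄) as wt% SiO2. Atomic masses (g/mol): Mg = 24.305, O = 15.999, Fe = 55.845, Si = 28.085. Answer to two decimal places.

39.68 wt%

Molar mass of (Mg₀.₈₃Fe₀.₁₇)₂SiO₄ = 1.66×24.305 + 0.34×55.845 + 1×28.085 + 4×15.999 = 151.415 g/mol.
Each formula unit contains 1 Si, equivalent to 1/1 = 1.0000 mol SiO2.
M(SiO2) = 1×28.085 + 2×15.999 = 60.083 g/mol.
Mass of SiO2 per formula unit = 1.0000 × 60.083 = 60.083 g.
SiO2 wt% = 60.083 / 151.415 × 100 = 39.68%.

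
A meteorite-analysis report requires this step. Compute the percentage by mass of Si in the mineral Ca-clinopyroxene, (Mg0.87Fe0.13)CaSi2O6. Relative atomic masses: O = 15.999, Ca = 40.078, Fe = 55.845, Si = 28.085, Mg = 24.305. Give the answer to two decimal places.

M((Mg0.87Fe0.13)CaSi2O6) = 220.647 g/mol.
Si contributes 2 × 28.085 = 56.170 g per mole.
56.170/220.647 = 0.2546 → 25.46%.

25.46 mass %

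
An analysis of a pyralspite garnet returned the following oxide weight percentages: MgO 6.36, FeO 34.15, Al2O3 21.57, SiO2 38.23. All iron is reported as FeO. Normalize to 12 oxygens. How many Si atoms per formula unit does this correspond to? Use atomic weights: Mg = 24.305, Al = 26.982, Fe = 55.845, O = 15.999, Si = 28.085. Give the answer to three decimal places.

3.006 Si apfu

MgO: 6.36/40.304 = 0.15780 mol → 0.15780 mol Mg, 0.15780 mol O.
FeO: 34.15/71.844 = 0.47534 mol → 0.47534 mol Fe, 0.47534 mol O.
Al2O3: 21.57/101.961 = 0.21155 mol → 0.42310 mol Al, 0.63465 mol O.
SiO2: 38.23/60.083 = 0.63629 mol → 0.63629 mol Si, 1.27258 mol O.
Total oxygen = 2.54037 mol. Normalization factor = 12/2.54037 = 4.72372.
Si per 12 O = 0.63629 × 4.72372 = 3.006.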